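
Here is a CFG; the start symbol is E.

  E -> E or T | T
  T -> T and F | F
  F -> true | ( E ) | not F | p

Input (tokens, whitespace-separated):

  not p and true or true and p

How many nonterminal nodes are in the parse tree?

[E [E [T [T [F not [F p]]] and [F true]]] or [T [T [F true]] and [F p]]]

11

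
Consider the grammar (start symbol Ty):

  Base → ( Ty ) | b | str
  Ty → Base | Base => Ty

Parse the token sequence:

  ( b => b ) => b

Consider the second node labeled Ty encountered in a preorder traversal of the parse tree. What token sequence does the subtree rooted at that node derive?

b => b

[Ty [Base ( [Ty [Base b] => [Ty [Base b]]] )] => [Ty [Base b]]]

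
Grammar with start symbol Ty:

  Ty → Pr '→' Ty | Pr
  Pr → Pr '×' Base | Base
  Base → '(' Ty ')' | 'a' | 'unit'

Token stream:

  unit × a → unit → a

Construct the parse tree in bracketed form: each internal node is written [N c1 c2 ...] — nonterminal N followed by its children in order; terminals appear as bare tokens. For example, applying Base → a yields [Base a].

Ty
Pr → Ty
Pr × Base → Ty
Base × Base → Ty
unit × Base → Ty
unit × a → Ty
unit × a → Pr → Ty
unit × a → Base → Ty
unit × a → unit → Ty
unit × a → unit → Pr
unit × a → unit → Base
unit × a → unit → a

[Ty [Pr [Pr [Base unit]] × [Base a]] → [Ty [Pr [Base unit]] → [Ty [Pr [Base a]]]]]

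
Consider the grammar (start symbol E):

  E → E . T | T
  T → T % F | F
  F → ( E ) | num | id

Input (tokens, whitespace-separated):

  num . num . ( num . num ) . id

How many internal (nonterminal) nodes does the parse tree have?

18

[E [E [E [E [T [F num]]] . [T [F num]]] . [T [F ( [E [E [T [F num]]] . [T [F num]]] )]]] . [T [F id]]]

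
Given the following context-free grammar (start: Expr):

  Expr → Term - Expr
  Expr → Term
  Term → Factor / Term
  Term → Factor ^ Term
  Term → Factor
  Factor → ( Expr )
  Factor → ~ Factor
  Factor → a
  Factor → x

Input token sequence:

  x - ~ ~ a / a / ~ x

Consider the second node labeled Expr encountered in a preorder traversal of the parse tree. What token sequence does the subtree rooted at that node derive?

~ ~ a / a / ~ x

[Expr [Term [Factor x]] - [Expr [Term [Factor ~ [Factor ~ [Factor a]]] / [Term [Factor a] / [Term [Factor ~ [Factor x]]]]]]]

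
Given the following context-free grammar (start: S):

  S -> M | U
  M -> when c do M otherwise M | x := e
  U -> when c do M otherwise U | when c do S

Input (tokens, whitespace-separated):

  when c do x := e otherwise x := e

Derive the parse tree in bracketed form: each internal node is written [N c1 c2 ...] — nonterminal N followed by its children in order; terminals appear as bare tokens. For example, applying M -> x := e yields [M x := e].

[S [M when c do [M x := e] otherwise [M x := e]]]

S
M
when c do M otherwise M
when c do x := e otherwise M
when c do x := e otherwise x := e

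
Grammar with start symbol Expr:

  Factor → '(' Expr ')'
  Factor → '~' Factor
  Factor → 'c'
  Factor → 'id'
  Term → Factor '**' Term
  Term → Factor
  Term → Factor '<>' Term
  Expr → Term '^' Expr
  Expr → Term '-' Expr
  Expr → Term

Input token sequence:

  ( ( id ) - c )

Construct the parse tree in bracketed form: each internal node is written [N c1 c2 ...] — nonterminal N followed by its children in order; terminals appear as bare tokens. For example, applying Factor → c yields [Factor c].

[Expr [Term [Factor ( [Expr [Term [Factor ( [Expr [Term [Factor id]]] )]] - [Expr [Term [Factor c]]]] )]]]

Expr
Term
Factor
( Expr )
( Term - Expr )
( Factor - Expr )
( ( Expr ) - Expr )
( ( Term ) - Expr )
( ( Factor ) - Expr )
( ( id ) - Expr )
( ( id ) - Term )
( ( id ) - Factor )
( ( id ) - c )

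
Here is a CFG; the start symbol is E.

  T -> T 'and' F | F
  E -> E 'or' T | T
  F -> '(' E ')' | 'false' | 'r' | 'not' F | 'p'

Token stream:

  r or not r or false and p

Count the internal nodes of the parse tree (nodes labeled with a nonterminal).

[E [E [E [T [F r]]] or [T [F not [F r]]]] or [T [T [F false]] and [F p]]]

12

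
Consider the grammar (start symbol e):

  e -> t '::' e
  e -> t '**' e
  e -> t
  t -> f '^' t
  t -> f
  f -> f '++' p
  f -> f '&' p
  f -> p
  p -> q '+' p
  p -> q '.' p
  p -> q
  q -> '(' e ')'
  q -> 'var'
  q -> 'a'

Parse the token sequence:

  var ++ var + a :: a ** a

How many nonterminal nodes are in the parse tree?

[e [t [f [f [p [q var]]] ++ [p [q var] + [p [q a]]]]] :: [e [t [f [p [q a]]]] ** [e [t [f [p [q a]]]]]]]

20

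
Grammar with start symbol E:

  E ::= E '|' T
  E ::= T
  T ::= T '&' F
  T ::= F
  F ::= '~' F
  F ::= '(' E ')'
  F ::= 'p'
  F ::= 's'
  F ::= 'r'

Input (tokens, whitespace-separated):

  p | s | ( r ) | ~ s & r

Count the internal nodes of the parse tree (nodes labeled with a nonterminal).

18

[E [E [E [E [T [F p]]] | [T [F s]]] | [T [F ( [E [T [F r]]] )]]] | [T [T [F ~ [F s]]] & [F r]]]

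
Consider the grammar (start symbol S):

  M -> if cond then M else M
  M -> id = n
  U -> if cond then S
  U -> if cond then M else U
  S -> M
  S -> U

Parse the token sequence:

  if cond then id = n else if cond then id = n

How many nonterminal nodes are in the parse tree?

[S [U if cond then [M id = n] else [U if cond then [S [M id = n]]]]]

6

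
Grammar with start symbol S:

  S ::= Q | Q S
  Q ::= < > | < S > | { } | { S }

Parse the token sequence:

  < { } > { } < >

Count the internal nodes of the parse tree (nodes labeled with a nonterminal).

8

[S [Q < [S [Q { }]] >] [S [Q { }] [S [Q < >]]]]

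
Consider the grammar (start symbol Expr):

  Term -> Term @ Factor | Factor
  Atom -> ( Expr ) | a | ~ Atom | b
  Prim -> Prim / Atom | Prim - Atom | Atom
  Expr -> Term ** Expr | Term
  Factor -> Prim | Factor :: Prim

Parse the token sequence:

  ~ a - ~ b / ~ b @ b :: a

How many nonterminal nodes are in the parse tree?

19

[Expr [Term [Term [Factor [Prim [Prim [Prim [Atom ~ [Atom a]]] - [Atom ~ [Atom b]]] / [Atom ~ [Atom b]]]]] @ [Factor [Factor [Prim [Atom b]]] :: [Prim [Atom a]]]]]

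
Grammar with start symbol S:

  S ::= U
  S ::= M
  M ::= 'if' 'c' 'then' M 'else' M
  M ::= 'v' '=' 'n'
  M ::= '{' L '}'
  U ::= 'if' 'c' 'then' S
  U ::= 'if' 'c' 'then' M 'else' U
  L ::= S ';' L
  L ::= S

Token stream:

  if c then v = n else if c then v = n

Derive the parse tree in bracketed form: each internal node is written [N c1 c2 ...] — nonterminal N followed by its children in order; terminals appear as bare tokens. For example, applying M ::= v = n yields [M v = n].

S
U
if c then M else U
if c then v = n else U
if c then v = n else if c then S
if c then v = n else if c then M
if c then v = n else if c then v = n

[S [U if c then [M v = n] else [U if c then [S [M v = n]]]]]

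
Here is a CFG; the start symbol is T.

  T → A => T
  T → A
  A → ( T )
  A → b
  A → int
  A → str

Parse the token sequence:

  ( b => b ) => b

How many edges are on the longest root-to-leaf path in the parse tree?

5

[T [A ( [T [A b] => [T [A b]]] )] => [T [A b]]]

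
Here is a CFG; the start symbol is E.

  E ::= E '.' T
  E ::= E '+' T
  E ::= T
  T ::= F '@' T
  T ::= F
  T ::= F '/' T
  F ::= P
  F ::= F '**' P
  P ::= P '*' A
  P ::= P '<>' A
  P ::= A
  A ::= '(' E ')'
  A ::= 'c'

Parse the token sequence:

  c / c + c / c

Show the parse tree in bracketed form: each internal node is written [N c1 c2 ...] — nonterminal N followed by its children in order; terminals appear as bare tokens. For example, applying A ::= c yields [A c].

E
E + T
T + T
F / T + T
P / T + T
A / T + T
c / T + T
c / F + T
c / P + T
c / A + T
c / c + T
c / c + F / T
c / c + P / T
c / c + A / T
c / c + c / T
c / c + c / F
c / c + c / P
c / c + c / A
c / c + c / c

[E [E [T [F [P [A c]]] / [T [F [P [A c]]]]]] + [T [F [P [A c]]] / [T [F [P [A c]]]]]]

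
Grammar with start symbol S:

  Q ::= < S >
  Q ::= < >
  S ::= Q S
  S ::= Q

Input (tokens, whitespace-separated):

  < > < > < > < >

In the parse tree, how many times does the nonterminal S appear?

[S [Q < >] [S [Q < >] [S [Q < >] [S [Q < >]]]]]

4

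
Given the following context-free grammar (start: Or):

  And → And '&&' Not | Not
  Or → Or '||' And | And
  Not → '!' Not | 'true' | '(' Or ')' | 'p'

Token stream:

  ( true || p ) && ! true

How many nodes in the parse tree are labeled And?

4

[Or [And [And [Not ( [Or [Or [And [Not true]]] || [And [Not p]]] )]] && [Not ! [Not true]]]]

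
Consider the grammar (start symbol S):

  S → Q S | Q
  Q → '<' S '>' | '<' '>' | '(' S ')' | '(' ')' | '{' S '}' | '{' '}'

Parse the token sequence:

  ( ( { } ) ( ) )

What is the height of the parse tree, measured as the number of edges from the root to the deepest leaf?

[S [Q ( [S [Q ( [S [Q { }]] )] [S [Q ( )]]] )]]

6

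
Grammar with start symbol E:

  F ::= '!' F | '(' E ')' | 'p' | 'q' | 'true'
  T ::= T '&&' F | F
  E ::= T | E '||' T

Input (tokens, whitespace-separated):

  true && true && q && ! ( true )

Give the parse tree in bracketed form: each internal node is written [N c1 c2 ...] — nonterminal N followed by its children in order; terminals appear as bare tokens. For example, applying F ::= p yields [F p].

[E [T [T [T [T [F true]] && [F true]] && [F q]] && [F ! [F ( [E [T [F true]]] )]]]]

E
T
T && F
T && F && F
T && F && F && F
F && F && F && F
true && F && F && F
true && true && F && F
true && true && q && F
true && true && q && ! F
true && true && q && ! ( E )
true && true && q && ! ( T )
true && true && q && ! ( F )
true && true && q && ! ( true )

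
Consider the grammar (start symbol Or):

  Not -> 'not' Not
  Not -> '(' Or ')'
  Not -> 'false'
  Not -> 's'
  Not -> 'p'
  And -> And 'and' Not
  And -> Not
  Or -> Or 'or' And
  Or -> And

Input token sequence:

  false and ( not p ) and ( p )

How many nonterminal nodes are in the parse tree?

[Or [And [And [And [Not false]] and [Not ( [Or [And [Not not [Not p]]]] )]] and [Not ( [Or [And [Not p]]] )]]]

14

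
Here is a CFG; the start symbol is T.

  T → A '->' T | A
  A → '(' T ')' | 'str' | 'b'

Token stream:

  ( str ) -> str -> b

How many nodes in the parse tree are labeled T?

4

[T [A ( [T [A str]] )] -> [T [A str] -> [T [A b]]]]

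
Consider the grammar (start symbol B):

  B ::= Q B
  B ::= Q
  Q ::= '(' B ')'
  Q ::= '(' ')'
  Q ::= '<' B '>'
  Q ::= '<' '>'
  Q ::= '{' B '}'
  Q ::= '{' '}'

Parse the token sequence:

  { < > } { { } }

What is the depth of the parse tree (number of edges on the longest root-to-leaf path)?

5

[B [Q { [B [Q < >]] }] [B [Q { [B [Q { }]] }]]]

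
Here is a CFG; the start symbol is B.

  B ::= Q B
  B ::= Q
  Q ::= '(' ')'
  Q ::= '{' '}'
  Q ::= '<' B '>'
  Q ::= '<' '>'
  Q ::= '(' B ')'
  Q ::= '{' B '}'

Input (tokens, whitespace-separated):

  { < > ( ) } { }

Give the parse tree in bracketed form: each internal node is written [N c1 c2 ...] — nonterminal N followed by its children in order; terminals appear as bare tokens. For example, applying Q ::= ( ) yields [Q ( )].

[B [Q { [B [Q < >] [B [Q ( )]]] }] [B [Q { }]]]

B
Q B
{ B } B
{ Q B } B
{ < > B } B
{ < > Q } B
{ < > ( ) } B
{ < > ( ) } Q
{ < > ( ) } { }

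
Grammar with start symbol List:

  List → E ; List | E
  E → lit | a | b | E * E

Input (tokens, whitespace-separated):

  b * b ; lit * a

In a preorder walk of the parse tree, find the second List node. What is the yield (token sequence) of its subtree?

[List [E [E b] * [E b]] ; [List [E [E lit] * [E a]]]]

lit * a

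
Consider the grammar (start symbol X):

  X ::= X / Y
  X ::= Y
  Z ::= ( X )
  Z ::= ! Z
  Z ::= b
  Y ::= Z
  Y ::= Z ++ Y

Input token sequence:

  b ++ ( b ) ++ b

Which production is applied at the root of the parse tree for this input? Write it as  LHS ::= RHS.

X ::= Y

[X [Y [Z b] ++ [Y [Z ( [X [Y [Z b]]] )] ++ [Y [Z b]]]]]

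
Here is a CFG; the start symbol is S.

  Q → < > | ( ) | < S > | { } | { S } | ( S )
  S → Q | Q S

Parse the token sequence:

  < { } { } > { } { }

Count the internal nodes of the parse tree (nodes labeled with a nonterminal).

10

[S [Q < [S [Q { }] [S [Q { }]]] >] [S [Q { }] [S [Q { }]]]]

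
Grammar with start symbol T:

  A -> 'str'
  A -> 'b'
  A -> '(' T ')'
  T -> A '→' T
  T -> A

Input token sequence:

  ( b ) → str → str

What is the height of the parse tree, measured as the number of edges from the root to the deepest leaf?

[T [A ( [T [A b]] )] → [T [A str] → [T [A str]]]]

4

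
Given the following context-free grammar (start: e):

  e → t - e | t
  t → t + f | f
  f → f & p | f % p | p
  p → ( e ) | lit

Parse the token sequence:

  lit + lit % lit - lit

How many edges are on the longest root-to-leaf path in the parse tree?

5

[e [t [t [f [p lit]]] + [f [f [p lit]] % [p lit]]] - [e [t [f [p lit]]]]]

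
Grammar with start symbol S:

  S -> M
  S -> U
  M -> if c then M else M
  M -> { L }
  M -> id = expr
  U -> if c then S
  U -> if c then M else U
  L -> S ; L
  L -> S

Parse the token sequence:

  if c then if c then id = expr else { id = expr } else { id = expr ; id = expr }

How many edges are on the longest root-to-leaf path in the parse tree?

[S [M if c then [M if c then [M id = expr] else [M { [L [S [M id = expr]]] }]] else [M { [L [S [M id = expr]] ; [L [S [M id = expr]]]] }]]]

7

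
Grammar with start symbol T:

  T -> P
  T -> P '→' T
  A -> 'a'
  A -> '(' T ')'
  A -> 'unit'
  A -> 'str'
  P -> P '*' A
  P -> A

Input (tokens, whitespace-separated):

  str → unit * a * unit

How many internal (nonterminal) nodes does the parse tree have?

[T [P [A str]] → [T [P [P [P [A unit]] * [A a]] * [A unit]]]]

10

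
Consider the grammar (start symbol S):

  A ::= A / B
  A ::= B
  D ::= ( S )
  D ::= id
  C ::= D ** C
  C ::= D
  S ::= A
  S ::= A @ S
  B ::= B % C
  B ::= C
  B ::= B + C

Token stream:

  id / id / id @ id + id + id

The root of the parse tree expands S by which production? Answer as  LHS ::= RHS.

S ::= A @ S

[S [A [A [A [B [C [D id]]]] / [B [C [D id]]]] / [B [C [D id]]]] @ [S [A [B [B [B [C [D id]]] + [C [D id]]] + [C [D id]]]]]]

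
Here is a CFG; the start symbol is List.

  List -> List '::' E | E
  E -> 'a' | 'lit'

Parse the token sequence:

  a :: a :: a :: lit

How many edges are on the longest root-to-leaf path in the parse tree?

5

[List [List [List [List [E a]] :: [E a]] :: [E a]] :: [E lit]]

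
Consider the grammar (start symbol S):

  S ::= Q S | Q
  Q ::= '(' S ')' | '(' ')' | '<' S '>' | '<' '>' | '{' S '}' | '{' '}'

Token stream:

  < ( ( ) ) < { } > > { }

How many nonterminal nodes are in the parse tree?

[S [Q < [S [Q ( [S [Q ( )]] )] [S [Q < [S [Q { }]] >]]] >] [S [Q { }]]]

12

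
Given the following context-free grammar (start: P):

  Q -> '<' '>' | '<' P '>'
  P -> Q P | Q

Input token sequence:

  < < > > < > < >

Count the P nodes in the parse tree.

[P [Q < [P [Q < >]] >] [P [Q < >] [P [Q < >]]]]

4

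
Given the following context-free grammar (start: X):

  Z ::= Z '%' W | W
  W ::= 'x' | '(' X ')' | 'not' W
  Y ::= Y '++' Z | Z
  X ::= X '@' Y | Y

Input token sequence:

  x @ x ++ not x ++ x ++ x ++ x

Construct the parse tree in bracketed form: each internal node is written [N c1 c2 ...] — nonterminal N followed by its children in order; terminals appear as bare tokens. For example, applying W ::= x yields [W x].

X
X @ Y
Y @ Y
Z @ Y
W @ Y
x @ Y
x @ Y ++ Z
x @ Y ++ Z ++ Z
x @ Y ++ Z ++ Z ++ Z
x @ Y ++ Z ++ Z ++ Z ++ Z
x @ Z ++ Z ++ Z ++ Z ++ Z
x @ W ++ Z ++ Z ++ Z ++ Z
x @ x ++ Z ++ Z ++ Z ++ Z
x @ x ++ W ++ Z ++ Z ++ Z
x @ x ++ not W ++ Z ++ Z ++ Z
x @ x ++ not x ++ Z ++ Z ++ Z
x @ x ++ not x ++ W ++ Z ++ Z
x @ x ++ not x ++ x ++ Z ++ Z
x @ x ++ not x ++ x ++ W ++ Z
x @ x ++ not x ++ x ++ x ++ Z
x @ x ++ not x ++ x ++ x ++ W
x @ x ++ not x ++ x ++ x ++ x

[X [X [Y [Z [W x]]]] @ [Y [Y [Y [Y [Y [Z [W x]]] ++ [Z [W not [W x]]]] ++ [Z [W x]]] ++ [Z [W x]]] ++ [Z [W x]]]]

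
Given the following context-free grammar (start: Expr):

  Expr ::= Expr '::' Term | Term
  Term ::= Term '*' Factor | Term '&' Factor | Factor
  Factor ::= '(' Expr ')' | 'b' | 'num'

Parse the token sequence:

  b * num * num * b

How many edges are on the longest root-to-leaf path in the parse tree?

[Expr [Term [Term [Term [Term [Factor b]] * [Factor num]] * [Factor num]] * [Factor b]]]

6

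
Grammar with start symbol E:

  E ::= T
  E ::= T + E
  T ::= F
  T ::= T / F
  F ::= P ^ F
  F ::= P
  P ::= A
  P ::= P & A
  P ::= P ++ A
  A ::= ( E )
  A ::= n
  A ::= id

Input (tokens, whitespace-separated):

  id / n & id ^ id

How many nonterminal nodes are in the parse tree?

[E [T [T [F [P [A id]]]] / [F [P [P [A n]] & [A id]] ^ [F [P [A id]]]]]]

14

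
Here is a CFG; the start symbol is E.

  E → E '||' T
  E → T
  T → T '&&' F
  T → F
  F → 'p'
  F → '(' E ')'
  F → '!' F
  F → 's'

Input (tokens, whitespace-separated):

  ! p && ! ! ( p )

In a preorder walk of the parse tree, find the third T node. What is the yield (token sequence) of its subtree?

p

[E [T [T [F ! [F p]]] && [F ! [F ! [F ( [E [T [F p]]] )]]]]]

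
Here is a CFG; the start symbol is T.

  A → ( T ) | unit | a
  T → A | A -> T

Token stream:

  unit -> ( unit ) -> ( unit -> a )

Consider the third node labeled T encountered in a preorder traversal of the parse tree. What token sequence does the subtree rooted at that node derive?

unit

[T [A unit] -> [T [A ( [T [A unit]] )] -> [T [A ( [T [A unit] -> [T [A a]]] )]]]]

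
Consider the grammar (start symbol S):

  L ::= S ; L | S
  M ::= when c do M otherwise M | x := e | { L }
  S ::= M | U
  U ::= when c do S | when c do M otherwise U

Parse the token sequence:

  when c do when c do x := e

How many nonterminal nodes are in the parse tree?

6

[S [U when c do [S [U when c do [S [M x := e]]]]]]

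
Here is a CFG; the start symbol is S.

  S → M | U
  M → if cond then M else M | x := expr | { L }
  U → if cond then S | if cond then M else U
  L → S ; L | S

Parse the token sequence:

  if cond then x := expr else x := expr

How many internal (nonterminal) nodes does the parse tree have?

4

[S [M if cond then [M x := expr] else [M x := expr]]]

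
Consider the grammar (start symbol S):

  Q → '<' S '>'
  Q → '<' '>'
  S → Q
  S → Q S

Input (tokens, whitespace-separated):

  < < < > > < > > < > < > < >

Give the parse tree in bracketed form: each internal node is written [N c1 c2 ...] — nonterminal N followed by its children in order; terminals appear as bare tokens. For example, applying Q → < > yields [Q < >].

[S [Q < [S [Q < [S [Q < >]] >] [S [Q < >]]] >] [S [Q < >] [S [Q < >] [S [Q < >]]]]]

S
Q S
< S > S
< Q S > S
< < S > S > S
< < Q > S > S
< < < > > S > S
< < < > > Q > S
< < < > > < > > S
< < < > > < > > Q S
< < < > > < > > < > S
< < < > > < > > < > Q S
< < < > > < > > < > < > S
< < < > > < > > < > < > Q
< < < > > < > > < > < > < >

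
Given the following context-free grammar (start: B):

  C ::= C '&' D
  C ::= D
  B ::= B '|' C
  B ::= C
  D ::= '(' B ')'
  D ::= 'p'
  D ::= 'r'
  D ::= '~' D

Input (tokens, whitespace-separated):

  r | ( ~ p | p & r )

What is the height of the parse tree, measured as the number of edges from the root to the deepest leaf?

[B [B [C [D r]]] | [C [D ( [B [B [C [D ~ [D p]]]] | [C [C [D p]] & [D r]]] )]]]

8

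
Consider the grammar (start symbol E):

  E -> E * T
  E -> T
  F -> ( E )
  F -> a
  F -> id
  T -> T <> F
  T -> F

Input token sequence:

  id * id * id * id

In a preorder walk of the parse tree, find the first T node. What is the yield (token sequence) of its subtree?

[E [E [E [E [T [F id]]] * [T [F id]]] * [T [F id]]] * [T [F id]]]

id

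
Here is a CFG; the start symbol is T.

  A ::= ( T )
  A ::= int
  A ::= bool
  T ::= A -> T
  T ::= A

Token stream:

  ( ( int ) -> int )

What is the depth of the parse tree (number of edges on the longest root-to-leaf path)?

6

[T [A ( [T [A ( [T [A int]] )] -> [T [A int]]] )]]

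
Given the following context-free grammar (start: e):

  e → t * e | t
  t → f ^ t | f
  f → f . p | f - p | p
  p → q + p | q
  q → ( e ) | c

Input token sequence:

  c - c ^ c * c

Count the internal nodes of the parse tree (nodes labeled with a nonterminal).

[e [t [f [f [p [q c]]] - [p [q c]]] ^ [t [f [p [q c]]]]] * [e [t [f [p [q c]]]]]]

17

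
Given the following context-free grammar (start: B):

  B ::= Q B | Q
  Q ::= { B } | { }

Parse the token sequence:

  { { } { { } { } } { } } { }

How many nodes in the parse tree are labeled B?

7

[B [Q { [B [Q { }] [B [Q { [B [Q { }] [B [Q { }]]] }] [B [Q { }]]]] }] [B [Q { }]]]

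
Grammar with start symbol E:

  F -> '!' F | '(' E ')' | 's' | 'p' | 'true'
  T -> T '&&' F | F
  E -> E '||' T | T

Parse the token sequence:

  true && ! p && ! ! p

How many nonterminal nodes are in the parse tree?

[E [T [T [T [F true]] && [F ! [F p]]] && [F ! [F ! [F p]]]]]

10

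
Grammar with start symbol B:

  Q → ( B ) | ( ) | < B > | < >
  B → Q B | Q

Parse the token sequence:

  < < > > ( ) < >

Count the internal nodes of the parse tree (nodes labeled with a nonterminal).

8

[B [Q < [B [Q < >]] >] [B [Q ( )] [B [Q < >]]]]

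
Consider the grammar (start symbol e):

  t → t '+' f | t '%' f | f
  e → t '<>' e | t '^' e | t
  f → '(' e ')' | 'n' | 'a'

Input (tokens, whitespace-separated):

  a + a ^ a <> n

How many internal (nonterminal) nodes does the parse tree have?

[e [t [t [f a]] + [f a]] ^ [e [t [f a]] <> [e [t [f n]]]]]

11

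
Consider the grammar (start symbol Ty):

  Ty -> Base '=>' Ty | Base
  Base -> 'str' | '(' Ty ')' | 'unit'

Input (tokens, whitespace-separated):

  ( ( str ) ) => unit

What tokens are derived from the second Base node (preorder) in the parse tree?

[Ty [Base ( [Ty [Base ( [Ty [Base str]] )]] )] => [Ty [Base unit]]]

( str )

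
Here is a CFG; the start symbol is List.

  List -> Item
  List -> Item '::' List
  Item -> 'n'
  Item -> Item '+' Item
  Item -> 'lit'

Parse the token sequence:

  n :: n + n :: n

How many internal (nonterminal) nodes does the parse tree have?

[List [Item n] :: [List [Item [Item n] + [Item n]] :: [List [Item n]]]]

8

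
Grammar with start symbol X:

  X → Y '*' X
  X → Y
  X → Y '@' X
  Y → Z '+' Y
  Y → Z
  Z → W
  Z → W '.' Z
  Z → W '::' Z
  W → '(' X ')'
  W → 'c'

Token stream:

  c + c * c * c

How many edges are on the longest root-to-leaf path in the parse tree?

6

[X [Y [Z [W c]] + [Y [Z [W c]]]] * [X [Y [Z [W c]]] * [X [Y [Z [W c]]]]]]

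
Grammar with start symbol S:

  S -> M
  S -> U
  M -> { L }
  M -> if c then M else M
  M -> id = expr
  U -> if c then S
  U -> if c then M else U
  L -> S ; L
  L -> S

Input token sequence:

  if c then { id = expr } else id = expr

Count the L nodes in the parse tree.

1

[S [M if c then [M { [L [S [M id = expr]]] }] else [M id = expr]]]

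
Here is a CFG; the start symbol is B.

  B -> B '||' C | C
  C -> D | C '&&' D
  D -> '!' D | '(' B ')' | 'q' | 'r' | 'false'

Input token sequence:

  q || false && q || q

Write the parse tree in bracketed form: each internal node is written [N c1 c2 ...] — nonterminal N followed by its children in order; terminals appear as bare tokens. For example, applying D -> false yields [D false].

B
B || C
B || C || C
C || C || C
D || C || C
q || C || C
q || C && D || C
q || D && D || C
q || false && D || C
q || false && q || C
q || false && q || D
q || false && q || q

[B [B [B [C [D q]]] || [C [C [D false]] && [D q]]] || [C [D q]]]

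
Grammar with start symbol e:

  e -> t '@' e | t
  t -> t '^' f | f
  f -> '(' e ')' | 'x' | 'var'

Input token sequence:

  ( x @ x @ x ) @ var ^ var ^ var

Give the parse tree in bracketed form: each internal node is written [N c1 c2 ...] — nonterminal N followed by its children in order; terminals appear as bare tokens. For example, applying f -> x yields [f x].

e
t @ e
f @ e
( e ) @ e
( t @ e ) @ e
( f @ e ) @ e
( x @ e ) @ e
( x @ t @ e ) @ e
( x @ f @ e ) @ e
( x @ x @ e ) @ e
( x @ x @ t ) @ e
( x @ x @ f ) @ e
( x @ x @ x ) @ e
( x @ x @ x ) @ t
( x @ x @ x ) @ t ^ f
( x @ x @ x ) @ t ^ f ^ f
( x @ x @ x ) @ f ^ f ^ f
( x @ x @ x ) @ var ^ f ^ f
( x @ x @ x ) @ var ^ var ^ f
( x @ x @ x ) @ var ^ var ^ var

[e [t [f ( [e [t [f x]] @ [e [t [f x]] @ [e [t [f x]]]]] )]] @ [e [t [t [t [f var]] ^ [f var]] ^ [f var]]]]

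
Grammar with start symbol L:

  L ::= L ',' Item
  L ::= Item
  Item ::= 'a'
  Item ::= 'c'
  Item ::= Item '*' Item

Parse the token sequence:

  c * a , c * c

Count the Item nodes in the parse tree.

6

[L [L [Item [Item c] * [Item a]]] , [Item [Item c] * [Item c]]]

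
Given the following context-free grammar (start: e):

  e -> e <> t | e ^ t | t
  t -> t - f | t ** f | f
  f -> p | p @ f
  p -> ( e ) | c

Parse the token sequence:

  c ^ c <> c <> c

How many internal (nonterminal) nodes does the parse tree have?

[e [e [e [e [t [f [p c]]]] ^ [t [f [p c]]]] <> [t [f [p c]]]] <> [t [f [p c]]]]

16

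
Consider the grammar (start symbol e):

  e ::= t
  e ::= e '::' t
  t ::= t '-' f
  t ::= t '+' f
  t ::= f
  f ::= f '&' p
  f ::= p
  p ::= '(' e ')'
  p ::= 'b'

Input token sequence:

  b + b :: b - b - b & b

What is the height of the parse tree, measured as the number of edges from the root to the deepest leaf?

[e [e [t [t [f [p b]]] + [f [p b]]]] :: [t [t [t [f [p b]]] - [f [p b]]] - [f [f [p b]] & [p b]]]]

6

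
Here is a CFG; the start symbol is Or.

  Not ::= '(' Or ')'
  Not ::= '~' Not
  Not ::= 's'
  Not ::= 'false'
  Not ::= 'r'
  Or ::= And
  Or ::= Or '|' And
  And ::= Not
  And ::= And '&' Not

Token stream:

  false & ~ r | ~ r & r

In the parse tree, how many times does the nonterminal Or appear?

2

[Or [Or [And [And [Not false]] & [Not ~ [Not r]]]] | [And [And [Not ~ [Not r]]] & [Not r]]]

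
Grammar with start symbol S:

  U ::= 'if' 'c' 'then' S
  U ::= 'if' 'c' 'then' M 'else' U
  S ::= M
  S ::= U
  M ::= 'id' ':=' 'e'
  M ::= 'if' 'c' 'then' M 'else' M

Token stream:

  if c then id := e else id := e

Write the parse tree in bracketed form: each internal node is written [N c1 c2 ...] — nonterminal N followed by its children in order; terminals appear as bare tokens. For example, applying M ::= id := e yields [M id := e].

S
M
if c then M else M
if c then id := e else M
if c then id := e else id := e

[S [M if c then [M id := e] else [M id := e]]]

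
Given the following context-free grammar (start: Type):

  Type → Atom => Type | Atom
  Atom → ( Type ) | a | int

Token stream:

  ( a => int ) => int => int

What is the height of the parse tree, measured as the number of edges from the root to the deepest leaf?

5

[Type [Atom ( [Type [Atom a] => [Type [Atom int]]] )] => [Type [Atom int] => [Type [Atom int]]]]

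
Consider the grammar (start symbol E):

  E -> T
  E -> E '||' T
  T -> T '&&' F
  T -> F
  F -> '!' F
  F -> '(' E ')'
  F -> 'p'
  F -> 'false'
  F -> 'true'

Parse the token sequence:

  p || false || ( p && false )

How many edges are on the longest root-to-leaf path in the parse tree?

[E [E [E [T [F p]]] || [T [F false]]] || [T [F ( [E [T [T [F p]] && [F false]]] )]]]

7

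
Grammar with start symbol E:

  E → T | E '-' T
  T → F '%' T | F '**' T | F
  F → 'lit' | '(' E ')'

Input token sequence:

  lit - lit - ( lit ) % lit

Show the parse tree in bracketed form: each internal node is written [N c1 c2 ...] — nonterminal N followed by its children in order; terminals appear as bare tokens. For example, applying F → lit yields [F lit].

[E [E [E [T [F lit]]] - [T [F lit]]] - [T [F ( [E [T [F lit]]] )] % [T [F lit]]]]

E
E - T
E - T - T
T - T - T
F - T - T
lit - T - T
lit - F - T
lit - lit - T
lit - lit - F % T
lit - lit - ( E ) % T
lit - lit - ( T ) % T
lit - lit - ( F ) % T
lit - lit - ( lit ) % T
lit - lit - ( lit ) % F
lit - lit - ( lit ) % lit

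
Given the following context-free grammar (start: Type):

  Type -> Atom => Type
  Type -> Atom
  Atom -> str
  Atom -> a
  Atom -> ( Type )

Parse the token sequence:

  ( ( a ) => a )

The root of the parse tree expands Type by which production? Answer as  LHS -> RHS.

Type -> Atom

[Type [Atom ( [Type [Atom ( [Type [Atom a]] )] => [Type [Atom a]]] )]]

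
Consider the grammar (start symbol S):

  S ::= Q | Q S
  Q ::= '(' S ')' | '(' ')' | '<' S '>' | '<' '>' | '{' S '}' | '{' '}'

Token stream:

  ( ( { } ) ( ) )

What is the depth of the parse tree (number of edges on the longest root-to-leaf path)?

6

[S [Q ( [S [Q ( [S [Q { }]] )] [S [Q ( )]]] )]]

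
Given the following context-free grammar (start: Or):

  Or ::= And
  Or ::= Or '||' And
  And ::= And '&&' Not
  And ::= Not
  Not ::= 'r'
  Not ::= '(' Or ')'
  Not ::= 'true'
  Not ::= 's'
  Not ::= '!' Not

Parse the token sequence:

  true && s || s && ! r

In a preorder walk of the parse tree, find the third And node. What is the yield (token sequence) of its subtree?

s && ! r

[Or [Or [And [And [Not true]] && [Not s]]] || [And [And [Not s]] && [Not ! [Not r]]]]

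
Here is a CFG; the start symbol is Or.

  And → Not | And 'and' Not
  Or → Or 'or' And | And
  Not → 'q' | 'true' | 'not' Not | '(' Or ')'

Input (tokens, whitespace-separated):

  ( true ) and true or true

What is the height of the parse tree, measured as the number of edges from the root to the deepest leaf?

8

[Or [Or [And [And [Not ( [Or [And [Not true]]] )]] and [Not true]]] or [And [Not true]]]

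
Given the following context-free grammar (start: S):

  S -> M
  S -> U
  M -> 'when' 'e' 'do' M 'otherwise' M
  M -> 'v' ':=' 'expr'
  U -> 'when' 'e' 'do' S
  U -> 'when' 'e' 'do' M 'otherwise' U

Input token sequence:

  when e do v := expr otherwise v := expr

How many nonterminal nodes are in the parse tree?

[S [M when e do [M v := expr] otherwise [M v := expr]]]

4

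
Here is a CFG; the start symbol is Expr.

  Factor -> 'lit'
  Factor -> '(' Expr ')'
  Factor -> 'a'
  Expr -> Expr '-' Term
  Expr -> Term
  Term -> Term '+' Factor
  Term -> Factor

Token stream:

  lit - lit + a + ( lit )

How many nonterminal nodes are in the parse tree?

13

[Expr [Expr [Term [Factor lit]]] - [Term [Term [Term [Factor lit]] + [Factor a]] + [Factor ( [Expr [Term [Factor lit]]] )]]]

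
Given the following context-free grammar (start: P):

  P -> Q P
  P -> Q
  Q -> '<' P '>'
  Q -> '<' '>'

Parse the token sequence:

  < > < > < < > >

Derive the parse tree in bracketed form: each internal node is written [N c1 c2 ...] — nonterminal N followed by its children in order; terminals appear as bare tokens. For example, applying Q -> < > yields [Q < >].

[P [Q < >] [P [Q < >] [P [Q < [P [Q < >]] >]]]]

P
Q P
< > P
< > Q P
< > < > P
< > < > Q
< > < > < P >
< > < > < Q >
< > < > < < > >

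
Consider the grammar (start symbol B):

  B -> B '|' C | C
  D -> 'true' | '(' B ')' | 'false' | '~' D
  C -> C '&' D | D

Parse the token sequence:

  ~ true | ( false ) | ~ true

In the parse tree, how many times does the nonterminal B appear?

4

[B [B [B [C [D ~ [D true]]]] | [C [D ( [B [C [D false]]] )]]] | [C [D ~ [D true]]]]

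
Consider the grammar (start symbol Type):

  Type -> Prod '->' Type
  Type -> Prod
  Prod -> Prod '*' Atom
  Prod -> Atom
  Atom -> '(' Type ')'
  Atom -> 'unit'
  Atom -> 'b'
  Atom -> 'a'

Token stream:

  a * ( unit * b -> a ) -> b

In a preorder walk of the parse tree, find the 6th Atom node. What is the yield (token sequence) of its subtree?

b

[Type [Prod [Prod [Atom a]] * [Atom ( [Type [Prod [Prod [Atom unit]] * [Atom b]] -> [Type [Prod [Atom a]]]] )]] -> [Type [Prod [Atom b]]]]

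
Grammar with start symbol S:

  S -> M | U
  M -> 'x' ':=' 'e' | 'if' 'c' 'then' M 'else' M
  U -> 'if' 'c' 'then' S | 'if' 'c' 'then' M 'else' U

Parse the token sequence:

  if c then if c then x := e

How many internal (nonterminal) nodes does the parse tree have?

6

[S [U if c then [S [U if c then [S [M x := e]]]]]]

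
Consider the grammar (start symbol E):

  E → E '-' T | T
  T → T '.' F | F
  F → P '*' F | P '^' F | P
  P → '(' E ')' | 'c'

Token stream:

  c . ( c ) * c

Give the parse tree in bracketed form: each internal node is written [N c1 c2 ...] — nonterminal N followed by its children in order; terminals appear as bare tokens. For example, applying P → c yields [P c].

E
T
T . F
F . F
P . F
c . F
c . P * F
c . ( E ) * F
c . ( T ) * F
c . ( F ) * F
c . ( P ) * F
c . ( c ) * F
c . ( c ) * P
c . ( c ) * c

[E [T [T [F [P c]]] . [F [P ( [E [T [F [P c]]]] )] * [F [P c]]]]]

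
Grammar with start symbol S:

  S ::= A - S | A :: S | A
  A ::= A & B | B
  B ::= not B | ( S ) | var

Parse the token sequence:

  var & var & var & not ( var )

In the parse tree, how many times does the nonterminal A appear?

5

[S [A [A [A [A [B var]] & [B var]] & [B var]] & [B not [B ( [S [A [B var]]] )]]]]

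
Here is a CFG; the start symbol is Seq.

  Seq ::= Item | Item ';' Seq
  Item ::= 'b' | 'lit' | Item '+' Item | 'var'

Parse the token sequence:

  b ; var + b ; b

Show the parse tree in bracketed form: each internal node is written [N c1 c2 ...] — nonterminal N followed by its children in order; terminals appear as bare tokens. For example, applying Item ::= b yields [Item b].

Seq
Item ; Seq
b ; Seq
b ; Item ; Seq
b ; Item + Item ; Seq
b ; var + Item ; Seq
b ; var + b ; Seq
b ; var + b ; Item
b ; var + b ; b

[Seq [Item b] ; [Seq [Item [Item var] + [Item b]] ; [Seq [Item b]]]]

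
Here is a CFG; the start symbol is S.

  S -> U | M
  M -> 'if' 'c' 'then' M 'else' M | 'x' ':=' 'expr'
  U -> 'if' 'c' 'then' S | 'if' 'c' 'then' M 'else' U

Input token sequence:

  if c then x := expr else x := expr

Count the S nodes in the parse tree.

1

[S [M if c then [M x := expr] else [M x := expr]]]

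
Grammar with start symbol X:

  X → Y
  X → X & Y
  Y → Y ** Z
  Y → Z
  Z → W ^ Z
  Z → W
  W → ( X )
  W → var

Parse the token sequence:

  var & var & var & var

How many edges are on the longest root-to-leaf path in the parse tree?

[X [X [X [X [Y [Z [W var]]]] & [Y [Z [W var]]]] & [Y [Z [W var]]]] & [Y [Z [W var]]]]

7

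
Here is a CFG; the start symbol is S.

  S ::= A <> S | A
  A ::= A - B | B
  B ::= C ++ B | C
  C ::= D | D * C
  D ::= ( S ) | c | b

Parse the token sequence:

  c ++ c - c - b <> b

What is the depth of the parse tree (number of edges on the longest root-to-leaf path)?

8

[S [A [A [A [B [C [D c]] ++ [B [C [D c]]]]] - [B [C [D c]]]] - [B [C [D b]]]] <> [S [A [B [C [D b]]]]]]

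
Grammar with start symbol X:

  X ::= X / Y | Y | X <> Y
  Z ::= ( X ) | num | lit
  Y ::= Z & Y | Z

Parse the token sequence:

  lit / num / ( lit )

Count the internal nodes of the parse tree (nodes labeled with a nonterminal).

[X [X [X [Y [Z lit]]] / [Y [Z num]]] / [Y [Z ( [X [Y [Z lit]]] )]]]

12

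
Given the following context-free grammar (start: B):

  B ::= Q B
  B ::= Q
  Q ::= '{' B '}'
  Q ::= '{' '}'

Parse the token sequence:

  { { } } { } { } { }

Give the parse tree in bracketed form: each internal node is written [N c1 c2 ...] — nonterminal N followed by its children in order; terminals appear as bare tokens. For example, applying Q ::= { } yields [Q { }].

B
Q B
{ B } B
{ Q } B
{ { } } B
{ { } } Q B
{ { } } { } B
{ { } } { } Q B
{ { } } { } { } B
{ { } } { } { } Q
{ { } } { } { } { }

[B [Q { [B [Q { }]] }] [B [Q { }] [B [Q { }] [B [Q { }]]]]]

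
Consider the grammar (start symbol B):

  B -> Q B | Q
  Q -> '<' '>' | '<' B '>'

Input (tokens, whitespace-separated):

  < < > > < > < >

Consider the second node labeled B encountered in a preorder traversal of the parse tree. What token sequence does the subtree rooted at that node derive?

< >

[B [Q < [B [Q < >]] >] [B [Q < >] [B [Q < >]]]]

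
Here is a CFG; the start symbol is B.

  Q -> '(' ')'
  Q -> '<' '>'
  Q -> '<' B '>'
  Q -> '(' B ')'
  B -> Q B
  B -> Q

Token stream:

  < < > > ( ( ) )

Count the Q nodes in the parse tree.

4

[B [Q < [B [Q < >]] >] [B [Q ( [B [Q ( )]] )]]]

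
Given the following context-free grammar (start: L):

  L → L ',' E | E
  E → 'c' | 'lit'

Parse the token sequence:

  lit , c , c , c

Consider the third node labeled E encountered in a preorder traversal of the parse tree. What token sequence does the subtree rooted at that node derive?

c

[L [L [L [L [E lit]] , [E c]] , [E c]] , [E c]]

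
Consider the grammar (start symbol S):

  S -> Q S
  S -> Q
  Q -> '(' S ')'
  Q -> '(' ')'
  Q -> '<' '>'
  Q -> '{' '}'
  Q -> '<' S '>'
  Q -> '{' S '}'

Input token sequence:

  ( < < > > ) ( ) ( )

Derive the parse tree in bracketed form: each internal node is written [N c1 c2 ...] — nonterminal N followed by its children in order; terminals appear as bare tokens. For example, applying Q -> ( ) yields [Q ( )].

[S [Q ( [S [Q < [S [Q < >]] >]] )] [S [Q ( )] [S [Q ( )]]]]

S
Q S
( S ) S
( Q ) S
( < S > ) S
( < Q > ) S
( < < > > ) S
( < < > > ) Q S
( < < > > ) ( ) S
( < < > > ) ( ) Q
( < < > > ) ( ) ( )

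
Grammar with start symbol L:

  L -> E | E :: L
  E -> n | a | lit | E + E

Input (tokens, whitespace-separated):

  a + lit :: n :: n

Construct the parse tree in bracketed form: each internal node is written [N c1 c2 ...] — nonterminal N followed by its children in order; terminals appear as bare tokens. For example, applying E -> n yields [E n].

L
E :: L
E + E :: L
a + E :: L
a + lit :: L
a + lit :: E :: L
a + lit :: n :: L
a + lit :: n :: E
a + lit :: n :: n

[L [E [E a] + [E lit]] :: [L [E n] :: [L [E n]]]]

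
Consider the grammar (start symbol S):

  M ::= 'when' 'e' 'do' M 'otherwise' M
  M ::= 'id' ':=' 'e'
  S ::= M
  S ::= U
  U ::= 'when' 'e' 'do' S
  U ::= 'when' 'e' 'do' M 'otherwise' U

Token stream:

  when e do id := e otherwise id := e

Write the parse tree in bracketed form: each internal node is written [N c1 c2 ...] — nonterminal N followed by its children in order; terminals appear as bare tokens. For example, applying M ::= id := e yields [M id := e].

S
M
when e do M otherwise M
when e do id := e otherwise M
when e do id := e otherwise id := e

[S [M when e do [M id := e] otherwise [M id := e]]]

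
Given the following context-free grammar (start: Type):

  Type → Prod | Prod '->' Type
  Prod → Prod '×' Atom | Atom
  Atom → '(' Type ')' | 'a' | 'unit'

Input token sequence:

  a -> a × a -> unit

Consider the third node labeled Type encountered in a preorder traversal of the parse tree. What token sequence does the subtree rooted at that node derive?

unit

[Type [Prod [Atom a]] -> [Type [Prod [Prod [Atom a]] × [Atom a]] -> [Type [Prod [Atom unit]]]]]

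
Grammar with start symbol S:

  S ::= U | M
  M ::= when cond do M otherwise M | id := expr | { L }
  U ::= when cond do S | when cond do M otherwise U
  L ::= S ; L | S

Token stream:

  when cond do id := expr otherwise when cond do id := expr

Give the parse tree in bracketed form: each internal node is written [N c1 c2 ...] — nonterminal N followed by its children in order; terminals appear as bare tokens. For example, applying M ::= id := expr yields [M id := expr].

S
U
when cond do M otherwise U
when cond do id := expr otherwise U
when cond do id := expr otherwise when cond do S
when cond do id := expr otherwise when cond do M
when cond do id := expr otherwise when cond do id := expr

[S [U when cond do [M id := expr] otherwise [U when cond do [S [M id := expr]]]]]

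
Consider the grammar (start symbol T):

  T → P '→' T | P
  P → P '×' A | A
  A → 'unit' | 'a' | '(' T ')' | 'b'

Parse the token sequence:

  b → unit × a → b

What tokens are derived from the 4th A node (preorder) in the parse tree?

[T [P [A b]] → [T [P [P [A unit]] × [A a]] → [T [P [A b]]]]]

b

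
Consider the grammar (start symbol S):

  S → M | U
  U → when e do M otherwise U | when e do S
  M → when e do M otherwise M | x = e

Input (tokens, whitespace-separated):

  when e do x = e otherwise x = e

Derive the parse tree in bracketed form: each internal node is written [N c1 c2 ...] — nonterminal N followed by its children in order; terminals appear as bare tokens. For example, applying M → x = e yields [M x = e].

[S [M when e do [M x = e] otherwise [M x = e]]]

S
M
when e do M otherwise M
when e do x = e otherwise M
when e do x = e otherwise x = e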